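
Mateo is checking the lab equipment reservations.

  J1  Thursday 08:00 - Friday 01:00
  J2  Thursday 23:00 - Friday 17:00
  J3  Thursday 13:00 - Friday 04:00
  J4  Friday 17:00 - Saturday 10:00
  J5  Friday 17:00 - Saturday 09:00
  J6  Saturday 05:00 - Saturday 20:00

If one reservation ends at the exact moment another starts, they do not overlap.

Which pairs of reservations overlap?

Sorted by start: J1, J3, J2, J4, J5, J6.
J3 starts before J1 ends → J1 and J3 overlap.
J2 starts before J1 ends → J1 and J2 overlap.
J4 starts after J1 ends — done with J1.
J2 starts before J3 ends → J3 and J2 overlap.
J4 starts after J3 ends — done with J3.
J4 starts exactly when J2 ends (back-to-back, no overlap) — done with J2.
J5 starts before J4 ends → J4 and J5 overlap.
J6 starts before J4 ends → J4 and J6 overlap.
J6 starts before J5 ends → J5 and J6 overlap.

J1 & J2, J1 & J3, J2 & J3, J4 & J5, J4 & J6, J5 & J6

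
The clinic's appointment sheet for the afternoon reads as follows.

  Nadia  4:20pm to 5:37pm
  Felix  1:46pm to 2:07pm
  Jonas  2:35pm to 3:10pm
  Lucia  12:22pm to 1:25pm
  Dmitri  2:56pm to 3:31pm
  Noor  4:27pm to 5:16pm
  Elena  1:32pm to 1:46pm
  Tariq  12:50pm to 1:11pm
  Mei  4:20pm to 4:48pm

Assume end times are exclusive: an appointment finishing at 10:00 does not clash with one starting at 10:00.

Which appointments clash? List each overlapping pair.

Dmitri & Jonas, Lucia & Tariq, Mei & Nadia, Mei & Noor, Nadia & Noor

Check each pair: they overlap iff neither finishes before the other starts.
Sorted by start: Lucia, Tariq, Elena, Felix, Jonas, Dmitri, Nadia, Mei, Noor.
Tariq starts before Lucia ends → Lucia and Tariq overlap.
Elena starts after Lucia ends, so Lucia has no further overlaps.
Elena starts after Tariq ends, so Tariq has no further overlaps.
Felix starts exactly when Elena ends (back-to-back, no overlap), so Elena has no further overlaps.
Jonas starts after Felix ends, so Felix has no further overlaps.
Dmitri starts before Jonas ends → Jonas and Dmitri overlap.
Nadia starts after Jonas ends, so Jonas has no further overlaps.
Nadia starts after Dmitri ends, so Dmitri has no further overlaps.
Mei starts before Nadia ends → Nadia and Mei overlap.
Noor starts before Nadia ends → Nadia and Noor overlap.
Noor starts before Mei ends → Mei and Noor overlap.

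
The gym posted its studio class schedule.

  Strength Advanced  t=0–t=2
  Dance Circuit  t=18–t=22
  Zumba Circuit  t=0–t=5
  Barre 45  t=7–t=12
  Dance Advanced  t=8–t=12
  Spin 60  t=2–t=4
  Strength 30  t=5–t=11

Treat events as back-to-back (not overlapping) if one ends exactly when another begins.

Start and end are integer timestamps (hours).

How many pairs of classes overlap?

5

Sorted by start: Strength Advanced, Zumba Circuit, Spin 60, Strength 30, Barre 45, Dance Advanced, Dance Circuit.
Zumba Circuit starts before Strength Advanced ends → Strength Advanced and Zumba Circuit overlap.
Spin 60 starts exactly when Strength Advanced ends (back-to-back, no overlap), so nothing later overlaps Strength Advanced either.
Spin 60 starts before Zumba Circuit ends → Zumba Circuit and Spin 60 overlap.
Strength 30 starts exactly when Zumba Circuit ends (back-to-back, no overlap), so nothing later overlaps Zumba Circuit either.
Strength 30 starts after Spin 60 ends, so nothing later overlaps Spin 60 either.
Barre 45 starts before Strength 30 ends → Strength 30 and Barre 45 overlap.
Dance Advanced starts before Strength 30 ends → Strength 30 and Dance Advanced overlap.
Dance Circuit starts after Strength 30 ends.
Dance Advanced starts before Barre 45 ends → Barre 45 and Dance Advanced overlap.
Dance Circuit starts after Barre 45 ends.
Dance Circuit starts after Dance Advanced ends.
Overlapping pairs: Barre 45 & Dance Advanced, Barre 45 & Strength 30, Dance Advanced & Strength 30, Spin 60 & Zumba Circuit, Strength Advanced & Zumba Circuit — 5 in total.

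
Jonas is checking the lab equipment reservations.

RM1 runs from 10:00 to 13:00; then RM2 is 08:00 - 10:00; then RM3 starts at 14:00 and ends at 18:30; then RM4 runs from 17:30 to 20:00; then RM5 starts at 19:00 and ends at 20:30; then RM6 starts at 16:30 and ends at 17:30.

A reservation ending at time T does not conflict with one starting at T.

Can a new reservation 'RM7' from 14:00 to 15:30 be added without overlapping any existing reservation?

No — it overlaps RM3

RM2: ends 10:00 at or before RM7 starts 14:00 → clear.
RM1: ends 13:00 at or before RM7 starts 14:00 → clear.
RM3: starts 14:00 before RM7 ends 15:30, and ends 18:30 after RM7 starts 14:00 → overlap.
RM6: starts 16:30 at or after RM7 ends 15:30 → clear.
RM4: starts 17:30 at or after RM7 ends 15:30 → clear.
RM5: starts 19:00 at or after RM7 ends 15:30 → clear.
RM7 overlaps RM3.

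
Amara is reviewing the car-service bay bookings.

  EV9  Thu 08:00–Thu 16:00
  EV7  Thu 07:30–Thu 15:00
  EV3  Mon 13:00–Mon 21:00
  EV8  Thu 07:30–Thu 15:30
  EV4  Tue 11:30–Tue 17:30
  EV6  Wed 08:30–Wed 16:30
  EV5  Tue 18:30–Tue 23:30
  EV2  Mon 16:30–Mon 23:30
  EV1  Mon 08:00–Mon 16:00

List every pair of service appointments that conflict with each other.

EV1 & EV3, EV2 & EV3, EV7 & EV8, EV7 & EV9, EV8 & EV9

Sorted by start: EV1, EV3, EV2, EV4, EV5, EV6, EV7, EV8, EV9.
EV3 starts before EV1 ends → EV1 and EV3 overlap.
EV2 starts after EV1 ends — done with EV1.
EV2 starts before EV3 ends → EV3 and EV2 overlap.
EV4 starts after EV3 ends — done with EV3.
EV4 starts after EV2 ends — done with EV2.
EV5 starts after EV4 ends — done with EV4.
EV6 starts after EV5 ends — done with EV5.
EV7 starts after EV6 ends — done with EV6.
EV8 starts before EV7 ends → EV7 and EV8 overlap.
EV9 starts before EV7 ends → EV7 and EV9 overlap.
EV9 starts before EV8 ends → EV8 and EV9 overlap.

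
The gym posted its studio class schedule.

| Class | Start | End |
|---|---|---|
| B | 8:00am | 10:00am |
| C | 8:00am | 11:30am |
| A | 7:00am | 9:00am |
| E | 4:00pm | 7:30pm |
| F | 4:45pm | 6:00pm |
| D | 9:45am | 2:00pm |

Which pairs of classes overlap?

Sorted by start: A, B, C, D, E, F.
B starts before A ends → A and B overlap.
C starts before A ends → A and C overlap.
D starts after A ends — done with A.
C starts before B ends → B and C overlap.
D starts before B ends → B and D overlap.
E starts after B ends — done with B.
D starts before C ends → C and D overlap.
E starts after C ends — done with C.
E starts after D ends — done with D.
F starts before E ends → E and F overlap.

A & B, A & C, B & C, B & D, C & D, E & F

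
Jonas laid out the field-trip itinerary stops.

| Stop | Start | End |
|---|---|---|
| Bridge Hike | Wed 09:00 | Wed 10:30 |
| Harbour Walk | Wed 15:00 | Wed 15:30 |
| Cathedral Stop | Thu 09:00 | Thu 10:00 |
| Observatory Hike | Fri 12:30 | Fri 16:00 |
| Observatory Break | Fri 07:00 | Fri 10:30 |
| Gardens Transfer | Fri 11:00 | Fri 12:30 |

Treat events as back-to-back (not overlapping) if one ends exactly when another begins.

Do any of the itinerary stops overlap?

Two intervals overlap when each starts before the other ends.
Sorted by start: Bridge Hike, Harbour Walk, Cathedral Stop, Observatory Break, Gardens Transfer, Observatory Hike.
Harbour Walk starts after Bridge Hike ends, so Bridge Hike has no further overlaps.
Cathedral Stop starts after Harbour Walk ends, so Harbour Walk has no further overlaps.
Observatory Break starts after Cathedral Stop ends, so Cathedral Stop has no further overlaps.
Gardens Transfer starts after Observatory Break ends, so Observatory Break has no further overlaps.
Observatory Hike starts exactly when Gardens Transfer ends (back-to-back, no overlap).
Every pair is clear; the schedule has no overlaps.

No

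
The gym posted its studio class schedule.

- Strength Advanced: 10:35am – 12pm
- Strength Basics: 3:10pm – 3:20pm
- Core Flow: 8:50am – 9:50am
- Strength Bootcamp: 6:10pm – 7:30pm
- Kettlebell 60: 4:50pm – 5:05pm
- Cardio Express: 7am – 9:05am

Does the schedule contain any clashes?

Yes

Sorted by start: Cardio Express, Core Flow, Strength Advanced, Strength Basics, Kettlebell 60, Strength Bootcamp.
Core Flow starts before Cardio Express ends → Cardio Express and Core Flow overlap.
That's a conflict, so the schedule is not conflict-free.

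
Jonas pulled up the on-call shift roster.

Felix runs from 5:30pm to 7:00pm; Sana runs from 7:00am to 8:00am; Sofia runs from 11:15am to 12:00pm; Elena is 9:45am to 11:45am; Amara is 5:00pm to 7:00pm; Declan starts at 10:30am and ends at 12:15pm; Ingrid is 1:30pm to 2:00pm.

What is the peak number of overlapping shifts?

3

Sweep the timeline, counting +1 at each start and −1 at each end (ends before starts at a tie):
7:00am start Sana → 1
8:00am end Sana → 0
9:45am start Elena → 1
10:30am start Declan → 2
11:15am start Sofia → 3
11:45am end Elena → 2
12:00pm end Sofia → 1
12:15pm end Declan → 0
1:30pm start Ingrid → 1
2:00pm end Ingrid → 0
5:00pm start Amara → 1
5:30pm start Felix → 2
7:00pm end Amara → 1
7:00pm end Felix → 0
Peak is 3, at 11:15am (Declan, Elena, Sofia).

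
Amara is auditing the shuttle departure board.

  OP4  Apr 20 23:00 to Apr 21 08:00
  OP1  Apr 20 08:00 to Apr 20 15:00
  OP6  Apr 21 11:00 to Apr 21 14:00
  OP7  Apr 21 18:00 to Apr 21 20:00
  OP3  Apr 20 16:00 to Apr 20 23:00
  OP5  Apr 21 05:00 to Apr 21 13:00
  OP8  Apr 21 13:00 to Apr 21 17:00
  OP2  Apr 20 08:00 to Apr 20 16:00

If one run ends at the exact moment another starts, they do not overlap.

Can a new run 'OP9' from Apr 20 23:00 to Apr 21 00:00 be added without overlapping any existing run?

No — it overlaps OP4

OP1: ends Apr 20 15:00 at or before OP9 starts Apr 20 23:00 → clear.
OP2: ends Apr 20 16:00 at or before OP9 starts Apr 20 23:00 → clear.
OP3: ends Apr 20 23:00 at or before OP9 starts Apr 20 23:00 → clear.
OP4: starts Apr 20 23:00 before OP9 ends Apr 21 00:00, and ends Apr 21 08:00 after OP9 starts Apr 20 23:00 → overlap.
OP5: starts Apr 21 05:00 at or after OP9 ends Apr 21 00:00 → clear.
OP6: starts Apr 21 11:00 at or after OP9 ends Apr 21 00:00 → clear.
OP8: starts Apr 21 13:00 at or after OP9 ends Apr 21 00:00 → clear.
OP7: starts Apr 21 18:00 at or after OP9 ends Apr 21 00:00 → clear.
OP9 overlaps OP4.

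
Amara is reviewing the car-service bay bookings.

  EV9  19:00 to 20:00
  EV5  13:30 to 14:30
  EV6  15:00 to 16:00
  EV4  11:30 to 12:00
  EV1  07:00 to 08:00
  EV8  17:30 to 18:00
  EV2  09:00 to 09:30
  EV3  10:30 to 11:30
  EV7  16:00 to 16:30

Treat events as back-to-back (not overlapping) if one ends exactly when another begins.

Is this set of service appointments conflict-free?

Yes

Sorted by start: EV1, EV2, EV3, EV4, EV5, EV6, EV7, EV8, EV9.
EV2 starts after EV1 ends, so EV1 has no further overlaps.
EV3 starts after EV2 ends, so EV2 has no further overlaps.
EV4 starts exactly when EV3 ends (back-to-back, no overlap), so EV3 has no further overlaps.
EV5 starts after EV4 ends, so EV4 has no further overlaps.
EV6 starts after EV5 ends, so EV5 has no further overlaps.
EV7 starts exactly when EV6 ends (back-to-back, no overlap), so EV6 has no further overlaps.
EV8 starts after EV7 ends, so EV7 has no further overlaps.
EV9 starts after EV8 ends.
Every pair is clear; the schedule has no overlaps.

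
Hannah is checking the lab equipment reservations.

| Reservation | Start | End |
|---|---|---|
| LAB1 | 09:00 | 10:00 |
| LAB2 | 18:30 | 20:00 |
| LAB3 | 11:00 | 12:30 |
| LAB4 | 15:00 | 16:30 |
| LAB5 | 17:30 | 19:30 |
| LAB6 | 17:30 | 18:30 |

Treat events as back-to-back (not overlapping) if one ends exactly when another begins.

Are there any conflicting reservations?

Sorted by start: LAB1, LAB3, LAB4, LAB5, LAB6, LAB2.
LAB3 starts after LAB1 ends, so nothing later overlaps LAB1 either.
LAB4 starts after LAB3 ends, so nothing later overlaps LAB3 either.
LAB5 starts after LAB4 ends, so nothing later overlaps LAB4 either.
LAB6 starts before LAB5 ends → LAB5 and LAB6 overlap.
That's a conflict, so the schedule is not conflict-free.

Yes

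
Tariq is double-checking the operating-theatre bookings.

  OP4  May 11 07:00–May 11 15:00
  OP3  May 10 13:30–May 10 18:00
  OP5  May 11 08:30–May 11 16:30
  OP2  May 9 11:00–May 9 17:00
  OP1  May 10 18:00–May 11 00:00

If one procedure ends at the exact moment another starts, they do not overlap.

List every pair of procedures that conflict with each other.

OP4 & OP5

Sorted by start: OP2, OP3, OP1, OP4, OP5.
OP3 starts after OP2 ends, so OP2 has no further overlaps.
OP1 starts exactly when OP3 ends (back-to-back, no overlap), so OP3 has no further overlaps.
OP4 starts after OP1 ends, so OP1 has no further overlaps.
OP5 starts before OP4 ends → OP4 and OP5 overlap.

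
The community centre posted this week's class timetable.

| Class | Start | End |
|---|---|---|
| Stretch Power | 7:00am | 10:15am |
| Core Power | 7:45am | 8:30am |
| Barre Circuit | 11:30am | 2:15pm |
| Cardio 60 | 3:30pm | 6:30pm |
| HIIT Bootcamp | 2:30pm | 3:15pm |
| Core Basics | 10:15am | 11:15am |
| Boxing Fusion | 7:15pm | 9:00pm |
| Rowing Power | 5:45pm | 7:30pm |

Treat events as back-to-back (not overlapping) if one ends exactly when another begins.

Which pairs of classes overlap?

Sorted by start: Stretch Power, Core Power, Core Basics, Barre Circuit, HIIT Bootcamp, Cardio 60, Rowing Power, Boxing Fusion.
Core Power starts before Stretch Power ends → Stretch Power and Core Power overlap.
Core Basics starts exactly when Stretch Power ends (back-to-back, no overlap); Stretch Power is clear from here.
Core Basics starts after Core Power ends; Core Power is clear from here.
Barre Circuit starts after Core Basics ends; Core Basics is clear from here.
HIIT Bootcamp starts after Barre Circuit ends; Barre Circuit is clear from here.
Cardio 60 starts after HIIT Bootcamp ends; HIIT Bootcamp is clear from here.
Rowing Power starts before Cardio 60 ends → Cardio 60 and Rowing Power overlap.
Boxing Fusion starts after Cardio 60 ends.
Boxing Fusion starts before Rowing Power ends → Rowing Power and Boxing Fusion overlap.

Boxing Fusion & Rowing Power, Cardio 60 & Rowing Power, Core Power & Stretch Power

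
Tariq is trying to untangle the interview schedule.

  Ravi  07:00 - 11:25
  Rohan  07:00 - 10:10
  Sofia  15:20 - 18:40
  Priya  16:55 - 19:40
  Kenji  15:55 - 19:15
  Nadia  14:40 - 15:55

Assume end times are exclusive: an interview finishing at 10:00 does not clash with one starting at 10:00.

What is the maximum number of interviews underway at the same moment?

Sweep the timeline, counting +1 at each start and −1 at each end (ends before starts at a tie):
07:00 start Ravi → 1
07:00 start Rohan → 2
10:10 end Rohan → 1
11:25 end Ravi → 0
14:40 start Nadia → 1
15:20 start Sofia → 2
15:55 end Nadia → 1
15:55 start Kenji → 2
16:55 start Priya → 3
18:40 end Sofia → 2
19:15 end Kenji → 1
19:40 end Priya → 0
Peak is 3, at 16:55 (Kenji, Priya, Sofia).

3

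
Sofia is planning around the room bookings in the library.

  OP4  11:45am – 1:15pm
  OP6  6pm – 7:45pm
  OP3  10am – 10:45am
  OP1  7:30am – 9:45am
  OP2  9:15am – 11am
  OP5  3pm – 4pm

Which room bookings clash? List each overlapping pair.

OP1 & OP2, OP2 & OP3

Sorted by start: OP1, OP2, OP3, OP4, OP5, OP6.
OP2 starts before OP1 ends → OP1 and OP2 overlap.
OP3 starts after OP1 ends — done with OP1.
OP3 starts before OP2 ends → OP2 and OP3 overlap.
OP4 starts after OP2 ends — done with OP2.
OP4 starts after OP3 ends — done with OP3.
OP5 starts after OP4 ends — done with OP4.
OP6 starts after OP5 ends.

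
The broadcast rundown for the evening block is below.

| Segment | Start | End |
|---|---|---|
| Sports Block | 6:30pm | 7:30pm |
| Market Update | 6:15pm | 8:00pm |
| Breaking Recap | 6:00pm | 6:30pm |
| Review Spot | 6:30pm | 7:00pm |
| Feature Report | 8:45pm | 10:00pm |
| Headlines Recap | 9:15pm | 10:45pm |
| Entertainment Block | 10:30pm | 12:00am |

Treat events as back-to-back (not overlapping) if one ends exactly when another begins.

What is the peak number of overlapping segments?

3

Walk through starts and ends in time order (an end at T is processed before a start at T):
6:00pm start Breaking Recap → 1
6:15pm start Market Update → 2
6:30pm end Breaking Recap → 1
6:30pm start Review Spot → 2
6:30pm start Sports Block → 3
7:00pm end Review Spot → 2
7:30pm end Sports Block → 1
8:00pm end Market Update → 0
8:45pm start Feature Report → 1
9:15pm start Headlines Recap → 2
10:00pm end Feature Report → 1
10:30pm start Entertainment Block → 2
10:45pm end Headlines Recap → 1
12:00am end Entertainment Block → 0
Peak is 3, at 6:30pm (Market Update, Review Spot, Sports Block).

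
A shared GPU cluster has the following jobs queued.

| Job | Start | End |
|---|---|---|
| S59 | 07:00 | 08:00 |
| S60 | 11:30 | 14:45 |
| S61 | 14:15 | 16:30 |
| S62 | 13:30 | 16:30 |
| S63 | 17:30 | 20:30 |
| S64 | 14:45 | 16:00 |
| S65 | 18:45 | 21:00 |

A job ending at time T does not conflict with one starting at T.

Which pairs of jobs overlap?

S60 & S61, S60 & S62, S61 & S62, S61 & S64, S62 & S64, S63 & S65

Sorted by start: S59, S60, S62, S61, S64, S63, S65.
S60 starts after S59 ends; S59 is clear from here.
S62 starts before S60 ends → S60 and S62 overlap.
S61 starts before S60 ends → S60 and S61 overlap.
S64 starts exactly when S60 ends (back-to-back, no overlap); S60 is clear from here.
S61 starts before S62 ends → S62 and S61 overlap.
S64 starts before S62 ends → S62 and S64 overlap.
S63 starts after S62 ends; S62 is clear from here.
S64 starts before S61 ends → S61 and S64 overlap.
S63 starts after S61 ends; S61 is clear from here.
S63 starts after S64 ends; S64 is clear from here.
S65 starts before S63 ends → S63 and S65 overlap.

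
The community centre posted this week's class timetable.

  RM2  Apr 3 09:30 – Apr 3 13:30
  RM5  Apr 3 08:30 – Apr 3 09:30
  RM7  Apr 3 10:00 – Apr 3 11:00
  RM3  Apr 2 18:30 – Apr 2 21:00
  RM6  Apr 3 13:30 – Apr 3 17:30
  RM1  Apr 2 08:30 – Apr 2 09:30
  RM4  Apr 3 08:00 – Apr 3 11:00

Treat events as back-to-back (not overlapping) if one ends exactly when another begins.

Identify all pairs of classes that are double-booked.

Sorted by start: RM1, RM3, RM4, RM5, RM2, RM7, RM6.
RM3 starts after RM1 ends; RM1 is clear from here.
RM4 starts after RM3 ends; RM3 is clear from here.
RM5 starts before RM4 ends → RM4 and RM5 overlap.
RM2 starts before RM4 ends → RM4 and RM2 overlap.
RM7 starts before RM4 ends → RM4 and RM7 overlap.
RM6 starts after RM4 ends.
RM2 starts exactly when RM5 ends (back-to-back, no overlap); RM5 is clear from here.
RM7 starts before RM2 ends → RM2 and RM7 overlap.
RM6 starts exactly when RM2 ends (back-to-back, no overlap).
RM6 starts after RM7 ends.

RM2 & RM4, RM2 & RM7, RM4 & RM5, RM4 & RM7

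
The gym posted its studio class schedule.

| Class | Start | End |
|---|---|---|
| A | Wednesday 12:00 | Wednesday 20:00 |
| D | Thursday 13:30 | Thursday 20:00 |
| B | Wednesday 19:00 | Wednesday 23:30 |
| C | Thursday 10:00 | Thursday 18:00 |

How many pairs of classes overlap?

Sorted by start: A, B, C, D.
B starts before A ends → A and B overlap.
C starts after A ends, so A has no further overlaps.
C starts after B ends, so B has no further overlaps.
D starts before C ends → C and D overlap.
Overlapping pairs: A & B, C & D — 2 in total.

2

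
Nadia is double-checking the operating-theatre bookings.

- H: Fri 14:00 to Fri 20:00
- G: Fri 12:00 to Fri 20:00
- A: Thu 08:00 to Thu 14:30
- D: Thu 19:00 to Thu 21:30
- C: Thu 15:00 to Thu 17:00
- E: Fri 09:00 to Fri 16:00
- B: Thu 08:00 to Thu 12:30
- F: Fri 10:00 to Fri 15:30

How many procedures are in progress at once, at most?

Sweep the timeline, counting +1 at each start and −1 at each end (ends before starts at a tie):
Thu 08:00 start A → 1
Thu 08:00 start B → 2
Thu 12:30 end B → 1
Thu 14:30 end A → 0
Thu 15:00 start C → 1
Thu 17:00 end C → 0
Thu 19:00 start D → 1
Thu 21:30 end D → 0
Fri 09:00 start E → 1
Fri 10:00 start F → 2
Fri 12:00 start G → 3
Fri 14:00 start H → 4
Fri 15:30 end F → 3
Fri 16:00 end E → 2
Fri 20:00 end G → 1
Fri 20:00 end H → 0
Peak is 4, at Fri 14:00 (E, F, G, H).

4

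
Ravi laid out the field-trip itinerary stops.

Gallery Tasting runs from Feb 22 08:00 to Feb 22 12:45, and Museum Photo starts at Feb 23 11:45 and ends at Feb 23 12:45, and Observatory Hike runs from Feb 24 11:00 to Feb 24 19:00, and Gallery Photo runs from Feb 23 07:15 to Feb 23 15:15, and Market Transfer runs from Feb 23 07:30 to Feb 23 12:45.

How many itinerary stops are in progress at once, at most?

3

Sweep the timeline, counting +1 at each start and −1 at each end (ends before starts at a tie):
Feb 22 08:00 start Gallery Tasting → 1
Feb 22 12:45 end Gallery Tasting → 0
Feb 23 07:15 start Gallery Photo → 1
Feb 23 07:30 start Market Transfer → 2
Feb 23 11:45 start Museum Photo → 3
Feb 23 12:45 end Market Transfer → 2
Feb 23 12:45 end Museum Photo → 1
Feb 23 15:15 end Gallery Photo → 0
Feb 24 11:00 start Observatory Hike → 1
Feb 24 19:00 end Observatory Hike → 0
Peak is 3, at Feb 23 11:45 (Gallery Photo, Market Transfer, Museum Photo).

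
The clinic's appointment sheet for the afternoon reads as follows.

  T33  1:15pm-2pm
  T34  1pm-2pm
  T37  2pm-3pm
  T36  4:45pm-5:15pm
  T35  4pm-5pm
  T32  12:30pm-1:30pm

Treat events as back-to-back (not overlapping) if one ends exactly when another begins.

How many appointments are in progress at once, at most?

Sort all start/end points and keep a running count:
12:30pm start T32 → 1
1pm start T34 → 2
1:15pm start T33 → 3
1:30pm end T32 → 2
2pm end T33 → 1
2pm end T34 → 0
2pm start T37 → 1
3pm end T37 → 0
4pm start T35 → 1
4:45pm start T36 → 2
5pm end T35 → 1
5:15pm end T36 → 0
Peak is 3, at 1:15pm (T32, T33, T34).

3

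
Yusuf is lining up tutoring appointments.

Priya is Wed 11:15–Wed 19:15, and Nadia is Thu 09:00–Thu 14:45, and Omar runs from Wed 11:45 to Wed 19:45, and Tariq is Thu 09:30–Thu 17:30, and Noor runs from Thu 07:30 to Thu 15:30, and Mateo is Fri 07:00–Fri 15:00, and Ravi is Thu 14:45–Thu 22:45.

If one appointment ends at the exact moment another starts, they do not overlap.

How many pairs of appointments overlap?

Sorted by start: Priya, Omar, Noor, Nadia, Tariq, Ravi, Mateo.
Omar starts before Priya ends → Priya and Omar overlap.
Noor starts after Priya ends, so nothing later overlaps Priya either.
Noor starts after Omar ends, so nothing later overlaps Omar either.
Nadia starts before Noor ends → Noor and Nadia overlap.
Tariq starts before Noor ends → Noor and Tariq overlap.
Ravi starts before Noor ends → Noor and Ravi overlap.
Mateo starts after Noor ends.
Tariq starts before Nadia ends → Nadia and Tariq overlap.
Ravi starts exactly when Nadia ends (back-to-back, no overlap), so nothing later overlaps Nadia either.
Ravi starts before Tariq ends → Tariq and Ravi overlap.
Mateo starts after Tariq ends.
Mateo starts after Ravi ends.
Overlapping pairs: Nadia & Noor, Nadia & Tariq, Noor & Ravi, Noor & Tariq, Omar & Priya, Ravi & Tariq — 6 in total.

6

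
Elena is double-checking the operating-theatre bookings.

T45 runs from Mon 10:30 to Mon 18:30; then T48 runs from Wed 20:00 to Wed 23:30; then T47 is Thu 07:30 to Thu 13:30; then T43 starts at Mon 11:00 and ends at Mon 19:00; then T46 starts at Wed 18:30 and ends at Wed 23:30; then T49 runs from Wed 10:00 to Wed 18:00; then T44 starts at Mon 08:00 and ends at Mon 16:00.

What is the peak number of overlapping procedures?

3

Walk through starts and ends in time order (an end at T is processed before a start at T):
Mon 08:00 start T44 → 1
Mon 10:30 start T45 → 2
Mon 11:00 start T43 → 3
Mon 16:00 end T44 → 2
Mon 18:30 end T45 → 1
Mon 19:00 end T43 → 0
Wed 10:00 start T49 → 1
Wed 18:00 end T49 → 0
Wed 18:30 start T46 → 1
Wed 20:00 start T48 → 2
Wed 23:30 end T46 → 1
Wed 23:30 end T48 → 0
Thu 07:30 start T47 → 1
Thu 13:30 end T47 → 0
Peak is 3, at Mon 11:00 (T43, T44, T45).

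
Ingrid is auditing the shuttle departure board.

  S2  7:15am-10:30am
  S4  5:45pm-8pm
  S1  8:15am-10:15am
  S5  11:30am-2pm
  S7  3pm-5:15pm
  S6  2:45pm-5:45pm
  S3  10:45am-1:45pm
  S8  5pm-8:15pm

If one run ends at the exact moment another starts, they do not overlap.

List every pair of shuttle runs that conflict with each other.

S1 & S2, S3 & S5, S4 & S8, S6 & S7, S6 & S8, S7 & S8

Check each pair: they overlap iff neither finishes before the other starts.
Sorted by start: S2, S1, S3, S5, S6, S7, S8, S4.
S1 starts before S2 ends → S2 and S1 overlap.
S3 starts after S2 ends; S2 is clear from here.
S3 starts after S1 ends; S1 is clear from here.
S5 starts before S3 ends → S3 and S5 overlap.
S6 starts after S3 ends; S3 is clear from here.
S6 starts after S5 ends; S5 is clear from here.
S7 starts before S6 ends → S6 and S7 overlap.
S8 starts before S6 ends → S6 and S8 overlap.
S4 starts exactly when S6 ends (back-to-back, no overlap).
S8 starts before S7 ends → S7 and S8 overlap.
S4 starts after S7 ends.
S4 starts before S8 ends → S8 and S4 overlap.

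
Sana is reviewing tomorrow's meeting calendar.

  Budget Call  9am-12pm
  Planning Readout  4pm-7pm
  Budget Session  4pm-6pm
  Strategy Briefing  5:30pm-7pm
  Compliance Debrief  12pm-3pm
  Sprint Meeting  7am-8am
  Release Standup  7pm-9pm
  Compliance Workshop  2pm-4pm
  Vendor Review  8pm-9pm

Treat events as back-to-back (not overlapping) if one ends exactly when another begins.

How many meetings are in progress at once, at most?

3

Walk through starts and ends in time order (an end at T is processed before a start at T):
7am start Sprint Meeting → 1
8am end Sprint Meeting → 0
9am start Budget Call → 1
12pm end Budget Call → 0
12pm start Compliance Debrief → 1
2pm start Compliance Workshop → 2
3pm end Compliance Debrief → 1
4pm end Compliance Workshop → 0
4pm start Budget Session → 1
4pm start Planning Readout → 2
5:30pm start Strategy Briefing → 3
6pm end Budget Session → 2
7pm end Planning Readout → 1
7pm end Strategy Briefing → 0
7pm start Release Standup → 1
8pm start Vendor Review → 2
9pm end Release Standup → 1
9pm end Vendor Review → 0
Peak is 3, at 5:30pm (Budget Session, Planning Readout, Strategy Briefing).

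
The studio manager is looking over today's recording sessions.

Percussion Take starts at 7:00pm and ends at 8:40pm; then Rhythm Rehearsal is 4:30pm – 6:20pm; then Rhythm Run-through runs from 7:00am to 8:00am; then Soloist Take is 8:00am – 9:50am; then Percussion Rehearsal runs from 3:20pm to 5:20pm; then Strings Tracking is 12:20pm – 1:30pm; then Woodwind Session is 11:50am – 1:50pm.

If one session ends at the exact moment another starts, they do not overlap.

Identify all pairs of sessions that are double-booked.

Percussion Rehearsal & Rhythm Rehearsal, Strings Tracking & Woodwind Session

Two intervals overlap when each starts before the other ends.
Sorted by start: Rhythm Run-through, Soloist Take, Woodwind Session, Strings Tracking, Percussion Rehearsal, Rhythm Rehearsal, Percussion Take.
Soloist Take starts exactly when Rhythm Run-through ends (back-to-back, no overlap), so nothing later overlaps Rhythm Run-through either.
Woodwind Session starts after Soloist Take ends, so nothing later overlaps Soloist Take either.
Strings Tracking starts before Woodwind Session ends → Woodwind Session and Strings Tracking overlap.
Percussion Rehearsal starts after Woodwind Session ends, so nothing later overlaps Woodwind Session either.
Percussion Rehearsal starts after Strings Tracking ends, so nothing later overlaps Strings Tracking either.
Rhythm Rehearsal starts before Percussion Rehearsal ends → Percussion Rehearsal and Rhythm Rehearsal overlap.
Percussion Take starts after Percussion Rehearsal ends.
Percussion Take starts after Rhythm Rehearsal ends.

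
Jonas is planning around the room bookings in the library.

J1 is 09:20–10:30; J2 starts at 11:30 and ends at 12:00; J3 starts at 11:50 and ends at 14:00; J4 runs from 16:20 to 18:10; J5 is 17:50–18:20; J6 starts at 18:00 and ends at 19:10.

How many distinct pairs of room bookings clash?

Check each pair: they overlap iff neither finishes before the other starts.
Sorted by start: J1, J2, J3, J4, J5, J6.
J2 starts after J1 ends, so nothing later overlaps J1 either.
J3 starts before J2 ends → J2 and J3 overlap.
J4 starts after J2 ends, so nothing later overlaps J2 either.
J4 starts after J3 ends, so nothing later overlaps J3 either.
J5 starts before J4 ends → J4 and J5 overlap.
J6 starts before J4 ends → J4 and J6 overlap.
J6 starts before J5 ends → J5 and J6 overlap.
Overlapping pairs: J2 & J3, J4 & J5, J4 & J6, J5 & J6 — 4 in total.

4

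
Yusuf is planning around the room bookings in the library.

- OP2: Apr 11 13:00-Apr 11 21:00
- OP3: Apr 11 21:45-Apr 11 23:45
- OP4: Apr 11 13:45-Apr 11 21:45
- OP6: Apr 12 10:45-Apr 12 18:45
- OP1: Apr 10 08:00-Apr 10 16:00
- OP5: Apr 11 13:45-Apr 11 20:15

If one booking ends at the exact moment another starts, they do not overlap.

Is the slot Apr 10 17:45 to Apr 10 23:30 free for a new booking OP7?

OP1: ends Apr 10 16:00 at or before OP7 starts Apr 10 17:45 → clear.
OP2: starts Apr 11 13:00 at or after OP7 ends Apr 10 23:30 → clear.
OP4: starts Apr 11 13:45 at or after OP7 ends Apr 10 23:30 → clear.
OP5: starts Apr 11 13:45 at or after OP7 ends Apr 10 23:30 → clear.
OP3: starts Apr 11 21:45 at or after OP7 ends Apr 10 23:30 → clear.
OP6: starts Apr 12 10:45 at or after OP7 ends Apr 10 23:30 → clear.

Yes — the slot is free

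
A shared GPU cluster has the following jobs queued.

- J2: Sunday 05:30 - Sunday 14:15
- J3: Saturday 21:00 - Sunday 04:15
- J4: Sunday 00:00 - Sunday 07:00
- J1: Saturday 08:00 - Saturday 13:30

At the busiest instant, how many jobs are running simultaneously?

Sweep the timeline, counting +1 at each start and −1 at each end (ends before starts at a tie):
Saturday 08:00 start J1 → 1
Saturday 13:30 end J1 → 0
Saturday 21:00 start J3 → 1
Sunday 00:00 start J4 → 2
Sunday 04:15 end J3 → 1
Sunday 05:30 start J2 → 2
Sunday 07:00 end J4 → 1
Sunday 14:15 end J2 → 0
Peak is 2, at Sunday 00:00 (J3, J4).

2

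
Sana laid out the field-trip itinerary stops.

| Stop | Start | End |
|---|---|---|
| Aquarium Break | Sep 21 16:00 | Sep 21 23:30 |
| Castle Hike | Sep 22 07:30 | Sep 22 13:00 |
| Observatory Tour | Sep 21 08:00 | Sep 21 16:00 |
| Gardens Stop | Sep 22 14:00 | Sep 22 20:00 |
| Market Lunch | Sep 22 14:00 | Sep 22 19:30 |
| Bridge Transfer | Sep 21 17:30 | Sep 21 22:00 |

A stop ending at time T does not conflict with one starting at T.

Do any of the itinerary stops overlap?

Yes

Sorted by start: Observatory Tour, Aquarium Break, Bridge Transfer, Castle Hike, Market Lunch, Gardens Stop.
Aquarium Break starts exactly when Observatory Tour ends (back-to-back, no overlap); Observatory Tour is clear from here.
Bridge Transfer starts before Aquarium Break ends → Aquarium Break and Bridge Transfer overlap.
That's a conflict, so the schedule is not conflict-free.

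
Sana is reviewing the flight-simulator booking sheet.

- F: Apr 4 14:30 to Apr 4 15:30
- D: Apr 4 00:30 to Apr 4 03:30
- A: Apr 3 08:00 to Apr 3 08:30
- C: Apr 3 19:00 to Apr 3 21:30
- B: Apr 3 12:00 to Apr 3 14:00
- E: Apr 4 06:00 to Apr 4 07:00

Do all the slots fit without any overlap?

Yes

Sorted by start: A, B, C, D, E, F.
B starts after A ends — done with A.
C starts after B ends — done with B.
D starts after C ends — done with C.
E starts after D ends — done with D.
F starts after E ends.
Every pair is clear; the schedule has no overlaps.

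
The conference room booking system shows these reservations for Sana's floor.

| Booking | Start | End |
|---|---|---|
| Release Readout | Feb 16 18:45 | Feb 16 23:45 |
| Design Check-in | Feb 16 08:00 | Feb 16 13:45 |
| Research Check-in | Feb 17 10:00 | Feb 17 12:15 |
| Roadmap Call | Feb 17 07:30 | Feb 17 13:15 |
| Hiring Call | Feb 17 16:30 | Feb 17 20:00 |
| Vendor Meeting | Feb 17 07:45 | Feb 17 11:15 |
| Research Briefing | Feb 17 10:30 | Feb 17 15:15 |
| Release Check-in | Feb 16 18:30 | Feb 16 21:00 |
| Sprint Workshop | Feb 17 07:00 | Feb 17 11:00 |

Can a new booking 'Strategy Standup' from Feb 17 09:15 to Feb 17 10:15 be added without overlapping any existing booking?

No — it overlaps Research Check-in, Roadmap Call, Sprint Workshop, Vendor Meeting

Design Check-in: ends Feb 16 13:45 at or before Strategy Standup starts Feb 17 09:15 → clear.
Release Check-in: ends Feb 16 21:00 at or before Strategy Standup starts Feb 17 09:15 → clear.
Release Readout: ends Feb 16 23:45 at or before Strategy Standup starts Feb 17 09:15 → clear.
Sprint Workshop: starts Feb 17 07:00 before Strategy Standup ends Feb 17 10:15, and ends Feb 17 11:00 after Strategy Standup starts Feb 17 09:15 → overlap.
Roadmap Call: starts Feb 17 07:30 before Strategy Standup ends Feb 17 10:15, and ends Feb 17 13:15 after Strategy Standup starts Feb 17 09:15 → overlap.
Vendor Meeting: starts Feb 17 07:45 before Strategy Standup ends Feb 17 10:15, and ends Feb 17 11:15 after Strategy Standup starts Feb 17 09:15 → overlap.
Research Check-in: starts Feb 17 10:00 before Strategy Standup ends Feb 17 10:15, and ends Feb 17 12:15 after Strategy Standup starts Feb 17 09:15 → overlap.
Research Briefing: starts Feb 17 10:30 at or after Strategy Standup ends Feb 17 10:15 → clear.
Hiring Call: starts Feb 17 16:30 at or after Strategy Standup ends Feb 17 10:15 → clear.
Strategy Standup overlaps Sprint Workshop, Vendor Meeting, Research Check-in, Roadmap Call.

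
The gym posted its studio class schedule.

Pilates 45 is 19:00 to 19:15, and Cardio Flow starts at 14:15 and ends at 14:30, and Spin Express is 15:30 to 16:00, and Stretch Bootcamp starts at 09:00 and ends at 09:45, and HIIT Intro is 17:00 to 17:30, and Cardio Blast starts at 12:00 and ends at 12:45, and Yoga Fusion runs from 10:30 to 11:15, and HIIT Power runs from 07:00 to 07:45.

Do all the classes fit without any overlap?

Sorted by start: HIIT Power, Stretch Bootcamp, Yoga Fusion, Cardio Blast, Cardio Flow, Spin Express, HIIT Intro, Pilates 45.
Stretch Bootcamp starts after HIIT Power ends; HIIT Power is clear from here.
Yoga Fusion starts after Stretch Bootcamp ends; Stretch Bootcamp is clear from here.
Cardio Blast starts after Yoga Fusion ends; Yoga Fusion is clear from here.
Cardio Flow starts after Cardio Blast ends; Cardio Blast is clear from here.
Spin Express starts after Cardio Flow ends; Cardio Flow is clear from here.
HIIT Intro starts after Spin Express ends; Spin Express is clear from here.
Pilates 45 starts after HIIT Intro ends.
Every pair is clear; the schedule has no overlaps.

Yes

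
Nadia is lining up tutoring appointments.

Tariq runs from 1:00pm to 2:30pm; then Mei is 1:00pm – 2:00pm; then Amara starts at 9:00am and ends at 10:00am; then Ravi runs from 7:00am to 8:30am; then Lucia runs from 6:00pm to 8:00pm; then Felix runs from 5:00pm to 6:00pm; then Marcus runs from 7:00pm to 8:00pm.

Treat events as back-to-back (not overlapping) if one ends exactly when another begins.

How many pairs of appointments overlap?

Sorted by start: Ravi, Amara, Tariq, Mei, Felix, Lucia, Marcus.
Amara starts after Ravi ends, so nothing later overlaps Ravi either.
Tariq starts after Amara ends, so nothing later overlaps Amara either.
Mei starts before Tariq ends → Tariq and Mei overlap.
Felix starts after Tariq ends, so nothing later overlaps Tariq either.
Felix starts after Mei ends, so nothing later overlaps Mei either.
Lucia starts exactly when Felix ends (back-to-back, no overlap), so nothing later overlaps Felix either.
Marcus starts before Lucia ends → Lucia and Marcus overlap.
Overlapping pairs: Lucia & Marcus, Mei & Tariq — 2 in total.

2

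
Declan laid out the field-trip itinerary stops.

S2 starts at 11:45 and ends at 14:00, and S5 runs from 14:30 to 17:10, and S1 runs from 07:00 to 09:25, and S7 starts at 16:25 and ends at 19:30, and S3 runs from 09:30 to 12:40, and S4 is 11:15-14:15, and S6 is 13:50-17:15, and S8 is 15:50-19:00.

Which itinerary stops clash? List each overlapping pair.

S2 & S3, S2 & S4, S2 & S6, S3 & S4, S4 & S6, S5 & S6, S5 & S7, S5 & S8, S6 & S7, S6 & S8, S7 & S8

Sorted by start: S1, S3, S4, S2, S6, S5, S8, S7.
S3 starts after S1 ends; S1 is clear from here.
S4 starts before S3 ends → S3 and S4 overlap.
S2 starts before S3 ends → S3 and S2 overlap.
S6 starts after S3 ends; S3 is clear from here.
S2 starts before S4 ends → S4 and S2 overlap.
S6 starts before S4 ends → S4 and S6 overlap.
S5 starts after S4 ends; S4 is clear from here.
S6 starts before S2 ends → S2 and S6 overlap.
S5 starts after S2 ends; S2 is clear from here.
S5 starts before S6 ends → S6 and S5 overlap.
S8 starts before S6 ends → S6 and S8 overlap.
S7 starts before S6 ends → S6 and S7 overlap.
S8 starts before S5 ends → S5 and S8 overlap.
S7 starts before S5 ends → S5 and S7 overlap.
S7 starts before S8 ends → S8 and S7 overlap.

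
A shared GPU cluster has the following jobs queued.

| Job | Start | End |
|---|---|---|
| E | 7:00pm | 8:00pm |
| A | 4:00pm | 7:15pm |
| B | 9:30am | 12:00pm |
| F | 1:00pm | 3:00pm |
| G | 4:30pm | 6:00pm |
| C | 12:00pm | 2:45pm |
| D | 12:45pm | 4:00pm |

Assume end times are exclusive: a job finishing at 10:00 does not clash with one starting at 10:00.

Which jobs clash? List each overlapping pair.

Two intervals overlap when each starts before the other ends.
Sorted by start: B, C, D, F, A, G, E.
C starts exactly when B ends (back-to-back, no overlap) — done with B.
D starts before C ends → C and D overlap.
F starts before C ends → C and F overlap.
A starts after C ends — done with C.
F starts before D ends → D and F overlap.
A starts exactly when D ends (back-to-back, no overlap) — done with D.
A starts after F ends — done with F.
G starts before A ends → A and G overlap.
E starts before A ends → A and E overlap.
E starts after G ends.

A & E, A & G, C & D, C & F, D & F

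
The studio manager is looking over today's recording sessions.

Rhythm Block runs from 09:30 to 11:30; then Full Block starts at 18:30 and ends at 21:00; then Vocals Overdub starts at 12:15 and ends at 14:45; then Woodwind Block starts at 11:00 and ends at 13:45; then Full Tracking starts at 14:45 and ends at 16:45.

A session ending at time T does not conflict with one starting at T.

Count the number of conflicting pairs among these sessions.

2

Sorted by start: Rhythm Block, Woodwind Block, Vocals Overdub, Full Tracking, Full Block.
Woodwind Block starts before Rhythm Block ends → Rhythm Block and Woodwind Block overlap.
Vocals Overdub starts after Rhythm Block ends, so nothing later overlaps Rhythm Block either.
Vocals Overdub starts before Woodwind Block ends → Woodwind Block and Vocals Overdub overlap.
Full Tracking starts after Woodwind Block ends, so nothing later overlaps Woodwind Block either.
Full Tracking starts exactly when Vocals Overdub ends (back-to-back, no overlap), so nothing later overlaps Vocals Overdub either.
Full Block starts after Full Tracking ends.
Overlapping pairs: Rhythm Block & Woodwind Block, Vocals Overdub & Woodwind Block — 2 in total.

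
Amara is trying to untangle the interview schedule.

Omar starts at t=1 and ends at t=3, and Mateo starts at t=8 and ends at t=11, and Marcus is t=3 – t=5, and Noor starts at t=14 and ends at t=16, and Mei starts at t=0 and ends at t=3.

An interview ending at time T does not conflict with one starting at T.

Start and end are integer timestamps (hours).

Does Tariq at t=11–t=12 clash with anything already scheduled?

Mei: ends t=3 at or before Tariq starts t=11 → clear.
Omar: ends t=3 at or before Tariq starts t=11 → clear.
Marcus: ends t=5 at or before Tariq starts t=11 → clear.
Mateo: ends t=11 at or before Tariq starts t=11 → clear.
Noor: starts t=14 at or after Tariq ends t=12 → clear.

No — it doesn't clash with anything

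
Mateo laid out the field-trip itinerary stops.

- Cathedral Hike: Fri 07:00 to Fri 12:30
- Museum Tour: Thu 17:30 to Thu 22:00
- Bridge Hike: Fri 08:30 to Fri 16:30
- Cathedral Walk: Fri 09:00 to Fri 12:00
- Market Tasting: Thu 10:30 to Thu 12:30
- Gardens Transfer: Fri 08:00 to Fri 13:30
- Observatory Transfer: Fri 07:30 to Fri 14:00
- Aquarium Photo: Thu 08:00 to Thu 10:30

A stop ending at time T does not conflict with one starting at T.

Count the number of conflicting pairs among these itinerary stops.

Sorted by start: Aquarium Photo, Market Tasting, Museum Tour, Cathedral Hike, Observatory Transfer, Gardens Transfer, Bridge Hike, Cathedral Walk.
Market Tasting starts exactly when Aquarium Photo ends (back-to-back, no overlap); Aquarium Photo is clear from here.
Museum Tour starts after Market Tasting ends; Market Tasting is clear from here.
Cathedral Hike starts after Museum Tour ends; Museum Tour is clear from here.
Observatory Transfer starts before Cathedral Hike ends → Cathedral Hike and Observatory Transfer overlap.
Gardens Transfer starts before Cathedral Hike ends → Cathedral Hike and Gardens Transfer overlap.
Bridge Hike starts before Cathedral Hike ends → Cathedral Hike and Bridge Hike overlap.
Cathedral Walk starts before Cathedral Hike ends → Cathedral Hike and Cathedral Walk overlap.
Gardens Transfer starts before Observatory Transfer ends → Observatory Transfer and Gardens Transfer overlap.
Bridge Hike starts before Observatory Transfer ends → Observatory Transfer and Bridge Hike overlap.
Cathedral Walk starts before Observatory Transfer ends → Observatory Transfer and Cathedral Walk overlap.
Bridge Hike starts before Gardens Transfer ends → Gardens Transfer and Bridge Hike overlap.
Cathedral Walk starts before Gardens Transfer ends → Gardens Transfer and Cathedral Walk overlap.
Cathedral Walk starts before Bridge Hike ends → Bridge Hike and Cathedral Walk overlap.
Overlapping pairs: Bridge Hike & Cathedral Hike, Bridge Hike & Cathedral Walk, Bridge Hike & Gardens Transfer, Bridge Hike & Observatory Transfer, Cathedral Hike & Cathedral Walk, Cathedral Hike & Gardens Transfer, Cathedral Hike & Observatory Transfer, Cathedral Walk & Gardens Transfer, Cathedral Walk & Observatory Transfer, Gardens Transfer & Observatory Transfer — 10 in total.

10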